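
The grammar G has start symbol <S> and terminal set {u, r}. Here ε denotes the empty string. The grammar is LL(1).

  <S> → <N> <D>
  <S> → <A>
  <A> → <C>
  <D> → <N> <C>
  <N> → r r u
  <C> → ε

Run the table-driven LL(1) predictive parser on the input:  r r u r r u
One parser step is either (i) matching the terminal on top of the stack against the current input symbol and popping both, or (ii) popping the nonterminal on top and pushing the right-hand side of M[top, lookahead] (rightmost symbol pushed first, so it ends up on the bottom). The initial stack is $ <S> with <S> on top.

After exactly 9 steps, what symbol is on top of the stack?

u

step 1: stack=$ <S>  input=r r u r r u $  — expand <S> → <N> <D>
step 2: stack=$ <D> <N>  input=r r u r r u $  — expand <N> → r r u
step 3: stack=$ <D> u r r  input=r r u r r u $  — match r
step 4: stack=$ <D> u r  input=r u r r u $  — match r
step 5: stack=$ <D> u  input=u r r u $  — match u
step 6: stack=$ <D>  input=r r u $  — expand <D> → <N> <C>
step 7: stack=$ <C> <N>  input=r r u $  — expand <N> → r r u
step 8: stack=$ <C> u r r  input=r r u $  — match r
step 9: stack=$ <C> u r  input=r u $  — match r
Stack after step 9: $ <C> u (top = u).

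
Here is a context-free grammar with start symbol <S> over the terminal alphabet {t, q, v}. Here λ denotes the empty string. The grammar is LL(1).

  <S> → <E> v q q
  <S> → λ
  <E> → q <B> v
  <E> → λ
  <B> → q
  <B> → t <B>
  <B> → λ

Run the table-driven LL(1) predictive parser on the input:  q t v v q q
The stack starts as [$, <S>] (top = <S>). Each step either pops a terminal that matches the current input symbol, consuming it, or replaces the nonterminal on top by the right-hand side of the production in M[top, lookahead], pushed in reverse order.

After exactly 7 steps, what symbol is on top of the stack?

     Stack            Input          Action
  1  $ <S>            q t v v q q $  expand <S> → <E> v q q
  2  $ q q v <E>      q t v v q q $  expand <E> → q <B> v
  3  $ q q v v <B> q  q t v v q q $  match q
  4  $ q q v v <B>    t v v q q $    expand <B> → t <B>
  5  $ q q v v <B> t  t v v q q $    match t
  6  $ q q v v <B>    v v q q $      expand <B> → λ
  7  $ q q v v        v v q q $      match v
Stack after step 7: $ q q v (top = v).

v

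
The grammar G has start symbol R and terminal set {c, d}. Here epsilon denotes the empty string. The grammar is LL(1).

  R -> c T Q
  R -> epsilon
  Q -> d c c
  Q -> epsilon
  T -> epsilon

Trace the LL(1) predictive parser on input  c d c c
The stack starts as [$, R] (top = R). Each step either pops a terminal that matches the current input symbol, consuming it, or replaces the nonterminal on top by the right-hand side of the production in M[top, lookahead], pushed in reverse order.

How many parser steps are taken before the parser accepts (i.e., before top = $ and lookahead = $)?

7

     Stack    Input      Action
  1  $ R      c d c c $  expand R -> c T Q
  2  $ Q T c  c d c c $  match c
  3  $ Q T    d c c $    expand T -> epsilon
  4  $ Q      d c c $    expand Q -> d c c
  5  $ c c d  d c c $    match d
  6  $ c c    c c $      match c
  7  $ c      c $        match c
Accept reached after 7 steps.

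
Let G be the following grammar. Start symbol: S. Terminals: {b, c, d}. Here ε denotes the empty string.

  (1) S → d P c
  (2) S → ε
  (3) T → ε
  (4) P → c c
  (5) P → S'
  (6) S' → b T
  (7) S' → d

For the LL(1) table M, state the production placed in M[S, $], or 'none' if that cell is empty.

FIRST(S) = {ε, d}
FIRST(T) = {ε}
FIRST(S') = {b, d}
FIRST(P) = {b, c, d}  (via S')
FOLLOW(S) includes $ since S is the start symbol.
FOLLOW(S): S appears on no right-hand side. Thus FOLLOW(S) = {$}.
For S → d P c: FIRST(d P c) = {d}, so it goes in M[S, t] for t ∈ {d}.
For S → ε: FIRST(ε) = {ε}, so it goes in M[S, t] for t ∈ {}; since ε ∈ FIRST, also for every t ∈ FOLLOW(S) = {$}.

S → ε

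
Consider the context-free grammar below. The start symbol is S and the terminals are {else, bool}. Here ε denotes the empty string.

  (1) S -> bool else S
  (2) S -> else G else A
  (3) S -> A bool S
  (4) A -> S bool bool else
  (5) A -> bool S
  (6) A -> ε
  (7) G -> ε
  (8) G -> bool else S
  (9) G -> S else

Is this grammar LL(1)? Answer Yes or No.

No

FIRST(S) = {bool, else}
FIRST(A) = {ε, bool, else}
FIRST(G) = {ε, bool, else}
FOLLOW(S) = {$, bool, else}
FOLLOW(A) = {$, bool, else}
FOLLOW(G) = {else}
Cell M[A, bool] receives both A -> S bool bool else and A -> bool S and A -> ε — the grammar is not LL(1).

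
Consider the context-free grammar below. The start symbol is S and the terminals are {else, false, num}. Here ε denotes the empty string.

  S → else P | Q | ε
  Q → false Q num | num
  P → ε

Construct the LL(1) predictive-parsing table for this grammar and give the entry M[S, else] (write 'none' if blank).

FIRST(Q) = {false, num}
FIRST(P) = {ε}
FIRST(S) = {ε, else, false, num}  (via Q)
FOLLOW(S) includes $ since S is the start symbol.
FOLLOW(S): S appears on no right-hand side. Thus FOLLOW(S) = {$}.
For S → else P: FIRST(else P) = {else}, so it goes in M[S, t] for t ∈ {else}.
For S → Q: FIRST(Q) = {false, num}, so it goes in M[S, t] for t ∈ {false, num}.
For S → ε: FIRST(ε) = {ε}, so it goes in M[S, t] for t ∈ {}; since ε ∈ FIRST, also for every t ∈ FOLLOW(S) = {$}.

S → else P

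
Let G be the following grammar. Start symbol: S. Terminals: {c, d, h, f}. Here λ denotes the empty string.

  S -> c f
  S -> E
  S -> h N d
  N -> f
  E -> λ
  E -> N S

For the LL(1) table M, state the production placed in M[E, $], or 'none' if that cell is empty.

E -> λ

FIRST(N): from N->f we get {f}. So FIRST(N) = {f}.
FIRST(E): from E->λ we get {λ}; from E->N S we get {f}. So FIRST(E) = {λ, f}.
FIRST(S): from S->c f we get {c}; from S->E we get {λ, f}; from S->h N d we get {h}. So FIRST(S) = {λ, c, f, h}.
FOLLOW(S) includes $ since S is the start symbol.
FOLLOW(S): in E->N S, the suffix after S is empty, so FOLLOW(S) ⊇ FOLLOW(E) = {$}. Thus FOLLOW(S) = {$}.
FOLLOW(E): in S->E, the suffix after E is empty, so FOLLOW(E) ⊇ FOLLOW(S) = {$}. Thus FOLLOW(E) = {$}.
For E -> λ: FIRST(λ) = {λ}, so it goes in M[E, t] for t ∈ {}; since λ ∈ FIRST, also for every t ∈ FOLLOW(E) = {$}.
For E -> N S: FIRST(N S) = {f}, so it goes in M[E, t] for t ∈ {f}.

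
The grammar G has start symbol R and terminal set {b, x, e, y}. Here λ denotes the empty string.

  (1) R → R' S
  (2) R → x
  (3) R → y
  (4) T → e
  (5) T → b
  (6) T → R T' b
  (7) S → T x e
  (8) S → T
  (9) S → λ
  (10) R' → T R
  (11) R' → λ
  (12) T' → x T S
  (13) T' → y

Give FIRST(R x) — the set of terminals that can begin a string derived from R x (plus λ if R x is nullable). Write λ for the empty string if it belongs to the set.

FIRST(T') = {x, y}
FIRST(R) = {λ, b, e, x, y}  (via R' S)
FIRST(T) = {b, e, x, y}  (via R T' b)
FIRST(S) = {λ, b, e, x, y}  (via T x e, T)
FIRST(R') = {λ, b, e, x, y}  (via T R)
FIRST(R x): take FIRST of each symbol in turn, carrying on past any symbol whose FIRST contains λ; result {b, e, x, y}.

{b, e, x, y}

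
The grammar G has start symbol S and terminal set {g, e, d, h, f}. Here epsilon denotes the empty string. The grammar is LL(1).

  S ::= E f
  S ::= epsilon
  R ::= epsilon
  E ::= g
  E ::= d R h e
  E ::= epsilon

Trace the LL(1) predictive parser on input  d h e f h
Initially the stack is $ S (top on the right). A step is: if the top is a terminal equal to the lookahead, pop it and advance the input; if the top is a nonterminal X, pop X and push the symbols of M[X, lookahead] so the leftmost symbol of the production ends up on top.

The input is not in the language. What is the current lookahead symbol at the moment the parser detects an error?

h

step 1: stack=$ S  input=d h e f h $  — expand S ::= E f
step 2: stack=$ f E  input=d h e f h $  — expand E ::= d R h e
step 3: stack=$ f e h R d  input=d h e f h $  — match d
step 4: stack=$ f e h R  input=h e f h $  — expand R ::= epsilon
step 5: stack=$ f e h  input=h e f h $  — match h
step 6: stack=$ f e  input=e f h $  — match e
step 7: stack=$ f  input=f h $  — match f
step 8: stack=$  input=h $  — error: stack empty but input remains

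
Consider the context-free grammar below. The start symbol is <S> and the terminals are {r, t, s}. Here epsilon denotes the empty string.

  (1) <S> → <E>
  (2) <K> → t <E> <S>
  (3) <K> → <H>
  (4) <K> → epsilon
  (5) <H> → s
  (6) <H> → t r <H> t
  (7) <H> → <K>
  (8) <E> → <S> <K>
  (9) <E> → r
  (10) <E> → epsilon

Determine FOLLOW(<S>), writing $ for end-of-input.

FIRST(<S>) = {epsilon, r, s, t}  (via <E>)
FIRST(<K>) = {epsilon, s, t}  (via <H>)
FIRST(<H>) = {epsilon, s, t}  (via <K>)
FIRST(<E>) = {epsilon, r, s, t}  (via <S> <K>)
FOLLOW(<S>) includes $ since <S> is the start symbol.
FOLLOW(<S>): in <K>→t <E> <S>, the suffix after <S> is empty, so FOLLOW(<S>) ⊇ FOLLOW(<K>) = {$, r, s, t}; in <E>→<S> <K>, <S> is followed by <K> with FIRST {epsilon, s, t}; in <E>→<S> <K>, the suffix after <S> is nullable, so FOLLOW(<S>) ⊇ FOLLOW(<E>) = {$, r, s, t}. Thus FOLLOW(<S>) = {$, r, s, t}.
FOLLOW(<K>): in <H>→<K>, the suffix after <K> is empty, so FOLLOW(<K>) ⊇ FOLLOW(<H>) = {$, r, s, t}; in <E>→<S> <K>, the suffix after <K> is empty, so FOLLOW(<K>) ⊇ FOLLOW(<E>) = {$, r, s, t}. Thus FOLLOW(<K>) = {$, r, s, t}.
FOLLOW(<H>): in <K>→<H>, the suffix after <H> is empty, so FOLLOW(<H>) ⊇ FOLLOW(<K>) = {$, r, s, t}; in <H>→t r <H> t, <H> is followed by t with FIRST {t}. Thus FOLLOW(<H>) = {$, r, s, t}.
FOLLOW(<E>): in <S>→<E>, the suffix after <E> is empty, so FOLLOW(<E>) ⊇ FOLLOW(<S>) = {$, r, s, t}; in <K>→t <E> <S>, <E> is followed by <S> with FIRST {epsilon, r, s, t}; in <K>→t <E> <S>, the suffix after <E> is nullable, so FOLLOW(<E>) ⊇ FOLLOW(<K>) = {$, r, s, t}. Thus FOLLOW(<E>) = {$, r, s, t}.

{$, r, s, t}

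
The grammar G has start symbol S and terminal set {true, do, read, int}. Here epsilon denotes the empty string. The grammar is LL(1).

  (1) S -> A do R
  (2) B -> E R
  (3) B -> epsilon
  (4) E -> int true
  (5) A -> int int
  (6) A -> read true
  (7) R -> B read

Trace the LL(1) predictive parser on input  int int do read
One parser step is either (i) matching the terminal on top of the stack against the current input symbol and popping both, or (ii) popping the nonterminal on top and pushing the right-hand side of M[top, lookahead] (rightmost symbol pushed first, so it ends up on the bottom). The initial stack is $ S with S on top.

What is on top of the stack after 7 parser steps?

read

step 1: stack=$ S  input=int int do read $  — expand S -> A do R
step 2: stack=$ R do A  input=int int do read $  — expand A -> int int
step 3: stack=$ R do int int  input=int int do read $  — match int
step 4: stack=$ R do int  input=int do read $  — match int
step 5: stack=$ R do  input=do read $  — match do
step 6: stack=$ R  input=read $  — expand R -> B read
step 7: stack=$ read B  input=read $  — expand B -> epsilon
Stack after step 7: $ read (top = read).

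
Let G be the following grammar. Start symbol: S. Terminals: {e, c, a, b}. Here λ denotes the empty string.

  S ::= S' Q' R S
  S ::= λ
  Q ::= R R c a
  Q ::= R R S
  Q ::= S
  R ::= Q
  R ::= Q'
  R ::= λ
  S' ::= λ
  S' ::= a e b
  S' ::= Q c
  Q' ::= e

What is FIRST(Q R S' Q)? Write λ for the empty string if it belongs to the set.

{λ, a, c, e}

FIRST(Q') = {e}
FIRST(S) = {λ, a, c, e}  (via S' Q' R S)
FIRST(Q) = {λ, a, c, e}  (via R R c a, R R S, S)
FIRST(R) = {λ, a, c, e}  (via Q, Q')
FIRST(S') = {λ, a, c, e}  (via Q c)
FIRST(Q R S' Q): take FIRST of each symbol in turn, carrying on past any symbol whose FIRST contains λ; result {λ, a, c, e}.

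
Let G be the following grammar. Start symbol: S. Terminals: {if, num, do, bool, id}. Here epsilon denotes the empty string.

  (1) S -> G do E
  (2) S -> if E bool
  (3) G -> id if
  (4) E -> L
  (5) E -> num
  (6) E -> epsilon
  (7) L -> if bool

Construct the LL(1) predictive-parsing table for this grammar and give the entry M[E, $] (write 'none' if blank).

FIRST(G): from G->id if we get {id}. So FIRST(G) = {id}.
FIRST(L): from L->if bool we get {if}. So FIRST(L) = {if}.
FIRST(S): from S->G do E we get {id}; from S->if E bool we get {if}. So FIRST(S) = {id, if}.
FIRST(E): from E->L we get {if}; from E->num we get {num}; from E->epsilon we get {epsilon}. So FIRST(E) = {epsilon, if, num}.
FOLLOW(S) includes $ since S is the start symbol.
FOLLOW(S): S appears on no right-hand side. Thus FOLLOW(S) = {$}.
FOLLOW(E): in S->G do E, the suffix after E is empty, so FOLLOW(E) ⊇ FOLLOW(S) = {$}; in S->if E bool, E is followed by bool with FIRST {bool}. Thus FOLLOW(E) = {$, bool}.
For E -> L: FIRST(L) = {if}, so it goes in M[E, t] for t ∈ {if}.
For E -> num: FIRST(num) = {num}, so it goes in M[E, t] for t ∈ {num}.
For E -> epsilon: FIRST(epsilon) = {epsilon}, so it goes in M[E, t] for t ∈ {}; since epsilon ∈ FIRST, also for every t ∈ FOLLOW(E) = {$, bool}.

E -> epsilon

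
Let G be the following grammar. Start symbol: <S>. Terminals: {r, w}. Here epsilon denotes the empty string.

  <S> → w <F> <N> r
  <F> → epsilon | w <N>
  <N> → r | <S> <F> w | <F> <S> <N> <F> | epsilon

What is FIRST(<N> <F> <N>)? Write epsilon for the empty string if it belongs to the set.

FIRST(<S>) = {w}
FIRST(<F>) = {epsilon, w}
FIRST(<N>) = {epsilon, r, w}  (via <S> <F> w, <F> <S> <N> <F>)
FIRST(<N> <F> <N>): take FIRST of each symbol in turn, carrying on past any symbol whose FIRST contains epsilon; result {epsilon, r, w}.

{epsilon, r, w}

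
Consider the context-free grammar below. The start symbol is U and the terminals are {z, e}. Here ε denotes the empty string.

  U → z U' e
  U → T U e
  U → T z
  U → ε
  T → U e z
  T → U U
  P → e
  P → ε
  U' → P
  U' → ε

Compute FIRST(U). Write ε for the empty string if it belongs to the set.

{ε, e, z}

FIRST(P) = {ε, e}
FIRST(U') = {ε, e}  (via P)
FIRST(U) = {ε, e, z}  (via T U e, T z)
FIRST(T) = {ε, e, z}  (via U e z, U U)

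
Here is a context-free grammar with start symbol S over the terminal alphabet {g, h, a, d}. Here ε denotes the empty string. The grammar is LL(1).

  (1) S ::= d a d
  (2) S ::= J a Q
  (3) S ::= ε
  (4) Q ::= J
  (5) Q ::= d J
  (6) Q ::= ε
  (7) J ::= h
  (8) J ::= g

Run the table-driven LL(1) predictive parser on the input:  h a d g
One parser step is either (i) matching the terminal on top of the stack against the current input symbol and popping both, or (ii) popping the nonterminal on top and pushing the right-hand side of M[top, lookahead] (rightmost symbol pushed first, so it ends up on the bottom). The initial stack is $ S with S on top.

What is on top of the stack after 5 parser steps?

step 1: stack=$ S  input=h a d g $  — expand S ::= J a Q
step 2: stack=$ Q a J  input=h a d g $  — expand J ::= h
step 3: stack=$ Q a h  input=h a d g $  — match h
step 4: stack=$ Q a  input=a d g $  — match a
step 5: stack=$ Q  input=d g $  — expand Q ::= d J
Stack after step 5: $ J d (top = d).

d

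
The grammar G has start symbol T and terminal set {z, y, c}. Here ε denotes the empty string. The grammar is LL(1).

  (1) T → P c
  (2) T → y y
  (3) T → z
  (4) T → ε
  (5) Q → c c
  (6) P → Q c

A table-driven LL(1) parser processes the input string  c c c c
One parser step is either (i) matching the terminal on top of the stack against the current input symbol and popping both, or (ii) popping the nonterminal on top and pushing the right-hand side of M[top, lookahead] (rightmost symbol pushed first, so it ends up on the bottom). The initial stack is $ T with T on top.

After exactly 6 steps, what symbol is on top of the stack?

     Stack      Input      Action
  1  $ T        c c c c $  expand T → P c
  2  $ c P      c c c c $  expand P → Q c
  3  $ c c Q    c c c c $  expand Q → c c
  4  $ c c c c  c c c c $  match c
  5  $ c c c    c c c $    match c
  6  $ c c      c c $      match c
Stack after step 6: $ c (top = c).

c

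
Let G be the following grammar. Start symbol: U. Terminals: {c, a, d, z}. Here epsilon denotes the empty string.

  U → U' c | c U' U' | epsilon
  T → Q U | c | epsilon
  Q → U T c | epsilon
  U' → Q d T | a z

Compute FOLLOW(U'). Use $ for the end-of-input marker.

FIRST(U): from U→U' c we get {a, c, d}; from U→c U' U' we get {c}; from U→epsilon we get {epsilon}. So FIRST(U) = {epsilon, a, c, d}.
FIRST(T): from T→Q U we get {epsilon, a, c, d}; from T→c we get {c}; from T→epsilon we get {epsilon}. So FIRST(T) = {epsilon, a, c, d}.
FIRST(Q): from Q→U T c we get {a, c, d}; from Q→epsilon we get {epsilon}. So FIRST(Q) = {epsilon, a, c, d}.
FIRST(U'): from U'→Q d T we get {a, c, d}; from U'→a z we get {a}. So FIRST(U') = {a, c, d}.
FOLLOW(U) includes $ since U is the start symbol.
FOLLOW(U): in T→Q U, the suffix after U is empty, so FOLLOW(U) ⊇ FOLLOW(T) = {$, a, c, d}; in Q→U T c, U is followed by T c with FIRST {a, c, d}. Thus FOLLOW(U) = {$, a, c, d}.
FOLLOW(U'): in U→U' c, U' is followed by c with FIRST {c}; in U→c U' U' (occurrence 1), U' is followed by U' with FIRST {a, c, d}; in U→c U' U' (occurrence 2), the suffix after U' is empty, so FOLLOW(U') ⊇ FOLLOW(U) = {$, a, c, d}. Thus FOLLOW(U') = {$, a, c, d}.
FOLLOW(T): in Q→U T c, T is followed by c with FIRST {c}; in U'→Q d T, the suffix after T is empty, so FOLLOW(T) ⊇ FOLLOW(U') = {$, a, c, d}. Thus FOLLOW(T) = {$, a, c, d}.
FOLLOW(Q): in T→Q U, Q is followed by U with FIRST {epsilon, a, c, d}; in T→Q U, the suffix after Q is nullable, so FOLLOW(Q) ⊇ FOLLOW(T) = {$, a, c, d}; in U'→Q d T, Q is followed by d T with FIRST {d}. Thus FOLLOW(Q) = {$, a, c, d}.

{$, a, c, d}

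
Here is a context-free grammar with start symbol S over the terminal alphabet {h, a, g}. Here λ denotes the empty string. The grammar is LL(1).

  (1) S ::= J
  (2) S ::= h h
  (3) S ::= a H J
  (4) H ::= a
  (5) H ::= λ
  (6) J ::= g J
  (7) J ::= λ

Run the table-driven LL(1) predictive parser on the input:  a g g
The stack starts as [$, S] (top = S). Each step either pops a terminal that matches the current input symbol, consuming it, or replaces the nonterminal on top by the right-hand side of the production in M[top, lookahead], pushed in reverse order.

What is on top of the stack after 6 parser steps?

g

     Stack    Input    Action
  1  $ S      a g g $  expand S ::= a H J
  2  $ J H a  a g g $  match a
  3  $ J H    g g $    expand H ::= λ
  4  $ J      g g $    expand J ::= g J
  5  $ J g    g g $    match g
  6  $ J      g $      expand J ::= g J
Stack after step 6: $ J g (top = g).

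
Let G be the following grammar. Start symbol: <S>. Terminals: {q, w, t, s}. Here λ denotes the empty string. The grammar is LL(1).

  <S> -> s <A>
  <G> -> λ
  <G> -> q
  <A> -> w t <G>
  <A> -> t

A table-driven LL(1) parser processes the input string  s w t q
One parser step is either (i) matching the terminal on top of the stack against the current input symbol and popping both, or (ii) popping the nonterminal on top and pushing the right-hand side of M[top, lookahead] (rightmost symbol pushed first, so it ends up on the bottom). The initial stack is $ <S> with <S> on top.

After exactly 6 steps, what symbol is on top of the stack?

q

step 1: stack=$ <S>  input=s w t q $  — expand <S> -> s <A>
step 2: stack=$ <A> s  input=s w t q $  — match s
step 3: stack=$ <A>  input=w t q $  — expand <A> -> w t <G>
step 4: stack=$ <G> t w  input=w t q $  — match w
step 5: stack=$ <G> t  input=t q $  — match t
step 6: stack=$ <G>  input=q $  — expand <G> -> q
Stack after step 6: $ q (top = q).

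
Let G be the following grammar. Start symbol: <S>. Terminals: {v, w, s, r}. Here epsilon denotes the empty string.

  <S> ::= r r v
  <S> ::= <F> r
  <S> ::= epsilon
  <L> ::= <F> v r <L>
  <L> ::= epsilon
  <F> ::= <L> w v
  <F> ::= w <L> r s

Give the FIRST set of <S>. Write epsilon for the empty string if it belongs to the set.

FIRST(<S>) = {epsilon, r, w}  (via <F> r)
FIRST(<L>) = {epsilon, w}  (via <F> v r <L>)
FIRST(<F>) = {w}  (via <L> w v)

{epsilon, r, w}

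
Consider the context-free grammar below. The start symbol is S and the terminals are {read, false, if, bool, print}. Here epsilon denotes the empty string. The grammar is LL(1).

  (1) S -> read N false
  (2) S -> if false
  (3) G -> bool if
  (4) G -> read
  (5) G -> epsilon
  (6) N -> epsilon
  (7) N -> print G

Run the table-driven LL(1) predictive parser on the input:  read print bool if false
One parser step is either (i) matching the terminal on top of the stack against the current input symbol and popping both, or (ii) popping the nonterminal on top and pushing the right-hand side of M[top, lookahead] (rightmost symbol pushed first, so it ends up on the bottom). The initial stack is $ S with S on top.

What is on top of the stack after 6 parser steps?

if

step 1: stack=$ S  input=read print bool if false $  — expand S -> read N false
step 2: stack=$ false N read  input=read print bool if false $  — match read
step 3: stack=$ false N  input=print bool if false $  — expand N -> print G
step 4: stack=$ false G print  input=print bool if false $  — match print
step 5: stack=$ false G  input=bool if false $  — expand G -> bool if
step 6: stack=$ false if bool  input=bool if false $  — match bool
Stack after step 6: $ false if (top = if).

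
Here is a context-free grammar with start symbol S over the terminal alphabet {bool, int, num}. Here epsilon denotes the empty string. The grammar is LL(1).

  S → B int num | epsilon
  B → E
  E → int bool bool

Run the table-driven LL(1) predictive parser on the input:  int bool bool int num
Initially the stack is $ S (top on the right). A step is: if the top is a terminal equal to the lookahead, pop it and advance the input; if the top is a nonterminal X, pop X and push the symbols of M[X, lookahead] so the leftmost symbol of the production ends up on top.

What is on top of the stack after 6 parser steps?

int

step 1: stack=$ S  input=int bool bool int num $  — expand S → B int num
step 2: stack=$ num int B  input=int bool bool int num $  — expand B → E
step 3: stack=$ num int E  input=int bool bool int num $  — expand E → int bool bool
step 4: stack=$ num int bool bool int  input=int bool bool int num $  — match int
step 5: stack=$ num int bool bool  input=bool bool int num $  — match bool
step 6: stack=$ num int bool  input=bool int num $  — match bool
Stack after step 6: $ num int (top = int).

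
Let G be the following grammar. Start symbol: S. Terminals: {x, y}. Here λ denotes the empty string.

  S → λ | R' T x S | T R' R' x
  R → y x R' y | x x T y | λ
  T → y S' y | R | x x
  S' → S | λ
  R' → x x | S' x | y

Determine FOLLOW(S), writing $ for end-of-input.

{$, x, y}

FIRST(R): from R→y x R' y we get {y}; from R→x x T y we get {x}; from R→λ we get {λ}. So FIRST(R) = {λ, x, y}.
FIRST(T): from T→y S' y we get {y}; from T→R we get {λ, x, y}; from T→x x we get {x}. So FIRST(T) = {λ, x, y}.
FIRST(S): from S→λ we get {λ}; from S→R' T x S we get {x, y}; from S→T R' R' x we get {x, y}. So FIRST(S) = {λ, x, y}.
FIRST(S'): from S'→S we get {λ, x, y}; from S'→λ we get {λ}. So FIRST(S') = {λ, x, y}.
FIRST(R'): from R'→x x we get {x}; from R'→S' x we get {x, y}; from R'→y we get {y}. So FIRST(R') = {x, y}.
FOLLOW(S) includes $ since S is the start symbol.
FOLLOW(T): in S→R' T x S, T is followed by x S with FIRST {x}; in S→T R' R' x, T is followed by R' R' x with FIRST {x, y}; in R→x x T y, T is followed by y with FIRST {y}. Thus FOLLOW(T) = {x, y}.
FOLLOW(R): in T→R, the suffix after R is empty, so FOLLOW(R) ⊇ FOLLOW(T) = {x, y}. Thus FOLLOW(R) = {x, y}.
FOLLOW(S'): in T→y S' y, S' is followed by y with FIRST {y}; in R'→S' x, S' is followed by x with FIRST {x}. Thus FOLLOW(S') = {x, y}.
FOLLOW(S): in S→R' T x S, the suffix after S is empty (adds nothing new); in S'→S, the suffix after S is empty, so FOLLOW(S) ⊇ FOLLOW(S') = {x, y}. Thus FOLLOW(S) = {$, x, y}.
FOLLOW(R'): in S→R' T x S, R' is followed by T x S with FIRST {x, y}; in S→T R' R' x (occurrence 1), R' is followed by R' x with FIRST {x, y}; in S→T R' R' x (occurrence 2), R' is followed by x with FIRST {x}; in R→y x R' y, R' is followed by y with FIRST {y}. Thus FOLLOW(R') = {x, y}.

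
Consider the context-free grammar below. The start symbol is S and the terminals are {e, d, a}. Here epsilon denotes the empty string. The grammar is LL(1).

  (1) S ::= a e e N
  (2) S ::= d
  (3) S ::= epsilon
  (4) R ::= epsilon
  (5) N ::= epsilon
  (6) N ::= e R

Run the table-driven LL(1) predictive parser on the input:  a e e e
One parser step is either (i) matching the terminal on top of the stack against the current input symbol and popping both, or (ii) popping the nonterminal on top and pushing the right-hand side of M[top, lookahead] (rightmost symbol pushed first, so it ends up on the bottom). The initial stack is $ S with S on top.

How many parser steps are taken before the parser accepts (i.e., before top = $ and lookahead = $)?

     Stack      Input      Action
  1  $ S        a e e e $  expand S ::= a e e N
  2  $ N e e a  a e e e $  match a
  3  $ N e e    e e e $    match e
  4  $ N e      e e $      match e
  5  $ N        e $        expand N ::= e R
  6  $ R e      e $        match e
  7  $ R        $          expand R ::= epsilon
Accept reached after 7 steps.

7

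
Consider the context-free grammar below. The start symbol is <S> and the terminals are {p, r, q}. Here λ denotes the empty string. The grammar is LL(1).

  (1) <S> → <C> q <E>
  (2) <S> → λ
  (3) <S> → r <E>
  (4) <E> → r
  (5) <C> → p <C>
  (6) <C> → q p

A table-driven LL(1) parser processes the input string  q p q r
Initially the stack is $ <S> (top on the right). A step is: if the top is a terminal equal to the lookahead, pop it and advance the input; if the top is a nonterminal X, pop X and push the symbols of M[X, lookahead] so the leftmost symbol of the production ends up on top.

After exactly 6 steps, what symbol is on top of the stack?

r

     Stack        Input      Action
  1  $ <S>        q p q r $  expand <S> → <C> q <E>
  2  $ <E> q <C>  q p q r $  expand <C> → q p
  3  $ <E> q p q  q p q r $  match q
  4  $ <E> q p    p q r $    match p
  5  $ <E> q      q r $      match q
  6  $ <E>        r $        expand <E> → r
Stack after step 6: $ r (top = r).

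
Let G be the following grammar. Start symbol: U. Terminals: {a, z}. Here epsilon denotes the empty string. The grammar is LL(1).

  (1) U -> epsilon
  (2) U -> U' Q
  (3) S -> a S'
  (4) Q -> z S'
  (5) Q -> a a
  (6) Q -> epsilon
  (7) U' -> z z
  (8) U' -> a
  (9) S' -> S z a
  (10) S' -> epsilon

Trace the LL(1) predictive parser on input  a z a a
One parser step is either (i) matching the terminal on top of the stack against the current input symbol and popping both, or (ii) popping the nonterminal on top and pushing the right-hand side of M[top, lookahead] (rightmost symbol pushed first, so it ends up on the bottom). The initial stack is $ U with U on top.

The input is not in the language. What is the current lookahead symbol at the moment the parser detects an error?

      Stack           Input      Action
   1  $ U             a z a a $  expand U -> U' Q
   2  $ Q U'          a z a a $  expand U' -> a
   3  $ Q a           a z a a $  match a
   4  $ Q             z a a $    expand Q -> z S'
   5  $ S' z          z a a $    match z
   6  $ S'            a a $      expand S' -> S z a
   7  $ a z S         a a $      expand S -> a S'
   8  $ a z S' a      a a $      match a
   9  $ a z S'        a $        expand S' -> S z a
  10  $ a z a z S     a $        expand S -> a S'
  11  $ a z a z S' a  a $        match a
  12  $ a z a z S'    $          expand S' -> epsilon
  13  $ a z a z       $          error: top is terminal z but lookahead is $

$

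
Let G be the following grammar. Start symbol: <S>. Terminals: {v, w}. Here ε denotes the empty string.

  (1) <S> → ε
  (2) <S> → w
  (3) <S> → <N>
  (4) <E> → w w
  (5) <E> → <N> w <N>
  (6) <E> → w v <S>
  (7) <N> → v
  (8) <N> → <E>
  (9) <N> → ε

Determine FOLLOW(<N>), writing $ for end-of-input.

FIRST(<S>): from <S>→ε we get {ε}; from <S>→w we get {w}; from <S>→<N> we get {ε, v, w}. So FIRST(<S>) = {ε, v, w}.
FIRST(<E>): from <E>→w w we get {w}; from <E>→<N> w <N> we get {v, w}; from <E>→w v <S> we get {w}. So FIRST(<E>) = {v, w}.
FIRST(<N>): from <N>→v we get {v}; from <N>→<E> we get {v, w}; from <N>→ε we get {ε}. So FIRST(<N>) = {ε, v, w}.
FOLLOW(<S>) includes $ since <S> is the start symbol.
FOLLOW(<S>): in <E>→w v <S>, the suffix after <S> is empty, so FOLLOW(<S>) ⊇ FOLLOW(<E>) = {$, w}. Thus FOLLOW(<S>) = {$, w}.
FOLLOW(<E>): in <N>→<E>, the suffix after <E> is empty, so FOLLOW(<E>) ⊇ FOLLOW(<N>) = {$, w}. Thus FOLLOW(<E>) = {$, w}.
FOLLOW(<N>): in <S>→<N>, the suffix after <N> is empty, so FOLLOW(<N>) ⊇ FOLLOW(<S>) = {$, w}; in <E>→<N> w <N> (occurrence 1), <N> is followed by w <N> with FIRST {w}; in <E>→<N> w <N> (occurrence 2), the suffix after <N> is empty, so FOLLOW(<N>) ⊇ FOLLOW(<E>) = {$, w}. Thus FOLLOW(<N>) = {$, w}.

{$, w}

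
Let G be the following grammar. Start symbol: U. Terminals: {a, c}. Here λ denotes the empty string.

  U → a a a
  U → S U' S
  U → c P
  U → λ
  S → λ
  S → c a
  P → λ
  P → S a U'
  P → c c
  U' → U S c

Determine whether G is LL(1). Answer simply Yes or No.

No

FIRST(U) = {λ, a, c}
FIRST(S) = {λ, c}
FIRST(P) = {λ, a, c}
FIRST(U') = {a, c}
FOLLOW(U) = {$, c}
FOLLOW(S) = {$, a, c}
FOLLOW(P) = {$, c}
FOLLOW(U') = {$, c}
Cell M[P, c] receives both P → λ and P → S a U' and P → c c — the grammar is not LL(1).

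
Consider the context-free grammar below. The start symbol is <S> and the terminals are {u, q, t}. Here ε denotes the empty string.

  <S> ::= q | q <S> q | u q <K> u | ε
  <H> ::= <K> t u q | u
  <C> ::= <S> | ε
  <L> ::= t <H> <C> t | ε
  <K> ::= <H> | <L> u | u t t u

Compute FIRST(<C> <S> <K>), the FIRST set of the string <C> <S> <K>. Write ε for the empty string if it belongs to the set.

{q, t, u}

FIRST(<S>): from <S>::=q we get {q}; from <S>::=q <S> q we get {q}; from <S>::=u q <K> u we get {u}; from <S>::=ε we get {ε}. So FIRST(<S>) = {ε, q, u}.
FIRST(<L>): from <L>::=t <H> <C> t we get {t}; from <L>::=ε we get {ε}. So FIRST(<L>) = {ε, t}.
FIRST(<C>): from <C>::=<S> we get {ε, q, u}; from <C>::=ε we get {ε}. So FIRST(<C>) = {ε, q, u}.
FIRST(<H>): from <H>::=<K> t u q we get {t, u}; from <H>::=u we get {u}. So FIRST(<H>) = {t, u}.
FIRST(<K>): from <K>::=<H> we get {t, u}; from <K>::=<L> u we get {t, u}; from <K>::=u t t u we get {u}. So FIRST(<K>) = {t, u}.
FIRST(<C> <S> <K>): take FIRST of each symbol in turn, carrying on past any symbol whose FIRST contains ε; result {q, t, u}.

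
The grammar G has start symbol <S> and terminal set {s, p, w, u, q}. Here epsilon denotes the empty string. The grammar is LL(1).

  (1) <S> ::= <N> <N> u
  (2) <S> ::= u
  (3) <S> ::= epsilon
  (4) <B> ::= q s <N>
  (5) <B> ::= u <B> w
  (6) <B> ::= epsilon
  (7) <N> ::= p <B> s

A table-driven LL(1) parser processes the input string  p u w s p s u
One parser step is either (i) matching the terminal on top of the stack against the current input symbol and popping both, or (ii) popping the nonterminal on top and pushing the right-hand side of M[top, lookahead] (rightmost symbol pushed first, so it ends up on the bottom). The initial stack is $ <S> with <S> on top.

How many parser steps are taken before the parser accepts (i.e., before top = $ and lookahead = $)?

      Stack              Input            Action
   1  $ <S>              p u w s p s u $  expand <S> ::= <N> <N> u
   2  $ u <N> <N>        p u w s p s u $  expand <N> ::= p <B> s
   3  $ u <N> s <B> p    p u w s p s u $  match p
   4  $ u <N> s <B>      u w s p s u $    expand <B> ::= u <B> w
   5  $ u <N> s w <B> u  u w s p s u $    match u
   6  $ u <N> s w <B>    w s p s u $      expand <B> ::= epsilon
   7  $ u <N> s w        w s p s u $      match w
   8  $ u <N> s          s p s u $        match s
   9  $ u <N>            p s u $          expand <N> ::= p <B> s
  10  $ u s <B> p        p s u $          match p
  11  $ u s <B>          s u $            expand <B> ::= epsilon
  12  $ u s              s u $            match s
  13  $ u                u $              match u
Accept reached after 13 steps.

13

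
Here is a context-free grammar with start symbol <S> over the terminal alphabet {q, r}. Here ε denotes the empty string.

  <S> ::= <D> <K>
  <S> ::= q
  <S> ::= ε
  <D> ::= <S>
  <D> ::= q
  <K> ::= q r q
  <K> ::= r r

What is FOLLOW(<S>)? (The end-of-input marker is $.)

{$, q, r}

FIRST(<K>): from <K>::=q r q we get {q}; from <K>::=r r we get {r}. So FIRST(<K>) = {q, r}.
FIRST(<S>): from <S>::=<D> <K> we get {q, r}; from <S>::=q we get {q}; from <S>::=ε we get {ε}. So FIRST(<S>) = {ε, q, r}.
FIRST(<D>): from <D>::=<S> we get {ε, q, r}; from <D>::=q we get {q}. So FIRST(<D>) = {ε, q, r}.
FOLLOW(<S>) includes $ since <S> is the start symbol.
FOLLOW(<D>): in <S>::=<D> <K>, <D> is followed by <K> with FIRST {q, r}. Thus FOLLOW(<D>) = {q, r}.
FOLLOW(<S>): in <D>::=<S>, the suffix after <S> is empty, so FOLLOW(<S>) ⊇ FOLLOW(<D>) = {q, r}. Thus FOLLOW(<S>) = {$, q, r}.
FOLLOW(<K>): in <S>::=<D> <K>, the suffix after <K> is empty, so FOLLOW(<K>) ⊇ FOLLOW(<S>) = {$, q, r}. Thus FOLLOW(<K>) = {$, q, r}.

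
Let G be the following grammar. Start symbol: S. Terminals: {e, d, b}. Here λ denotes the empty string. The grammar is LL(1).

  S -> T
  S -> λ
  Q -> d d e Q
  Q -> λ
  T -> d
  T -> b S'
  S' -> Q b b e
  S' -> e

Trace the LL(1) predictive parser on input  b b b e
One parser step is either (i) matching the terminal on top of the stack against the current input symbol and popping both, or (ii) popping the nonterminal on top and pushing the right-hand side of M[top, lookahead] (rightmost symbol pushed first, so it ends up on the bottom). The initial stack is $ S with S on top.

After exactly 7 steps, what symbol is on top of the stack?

e

     Stack      Input      Action
  1  $ S        b b b e $  expand S -> T
  2  $ T        b b b e $  expand T -> b S'
  3  $ S' b     b b b e $  match b
  4  $ S'       b b e $    expand S' -> Q b b e
  5  $ e b b Q  b b e $    expand Q -> λ
  6  $ e b b    b b e $    match b
  7  $ e b      b e $      match b
Stack after step 7: $ e (top = e).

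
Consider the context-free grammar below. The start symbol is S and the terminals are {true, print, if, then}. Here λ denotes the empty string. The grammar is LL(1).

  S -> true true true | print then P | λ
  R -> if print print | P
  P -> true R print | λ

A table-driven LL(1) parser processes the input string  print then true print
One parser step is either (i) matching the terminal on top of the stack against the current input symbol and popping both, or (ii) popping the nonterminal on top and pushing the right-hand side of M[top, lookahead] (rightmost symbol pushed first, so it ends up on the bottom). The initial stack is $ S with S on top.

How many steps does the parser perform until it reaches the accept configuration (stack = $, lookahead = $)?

     Stack           Input                    Action
  1  $ S             print then true print $  expand S -> print then P
  2  $ P then print  print then true print $  match print
  3  $ P then        then true print $        match then
  4  $ P             true print $             expand P -> true R print
  5  $ print R true  true print $             match true
  6  $ print R       print $                  expand R -> P
  7  $ print P       print $                  expand P -> λ
  8  $ print         print $                  match print
Accept reached after 8 steps.

8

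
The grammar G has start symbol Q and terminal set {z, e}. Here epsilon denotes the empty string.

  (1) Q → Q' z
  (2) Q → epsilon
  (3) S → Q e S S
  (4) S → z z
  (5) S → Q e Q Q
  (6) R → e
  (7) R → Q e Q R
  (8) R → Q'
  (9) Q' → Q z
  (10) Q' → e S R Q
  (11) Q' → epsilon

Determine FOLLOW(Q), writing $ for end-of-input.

{$, e, z}

FIRST(Q) = {epsilon, e, z}  (via Q' z)
FIRST(S) = {e, z}  (via Q e S S, Q e Q Q)
FIRST(Q') = {epsilon, e, z}  (via Q z)
FIRST(R) = {epsilon, e, z}  (via Q e Q R, Q')
FOLLOW(Q) includes $ since Q is the start symbol.
FOLLOW(Q): in S→Q e S S, Q is followed by e S S with FIRST {e}; in S→Q e Q Q (occurrence 1), Q is followed by e Q Q with FIRST {e}; in S→Q e Q Q (occurrence 2), Q is followed by Q with FIRST {epsilon, e, z}; in S→Q e Q Q (occurrence 2), the suffix after Q is nullable, so FOLLOW(Q) ⊇ FOLLOW(S) = {e, z}; in S→Q e Q Q (occurrence 3), the suffix after Q is empty, so FOLLOW(Q) ⊇ FOLLOW(S) = {e, z}; in R→Q e Q R (occurrence 1), Q is followed by e Q R with FIRST {e}; in R→Q e Q R (occurrence 2), Q is followed by R with FIRST {epsilon, e, z}; in R→Q e Q R (occurrence 2), the suffix after Q is nullable, so FOLLOW(Q) ⊇ FOLLOW(R) = {e, z}; in Q'→Q z, Q is followed by z with FIRST {z}; in Q'→e S R Q, the suffix after Q is empty, so FOLLOW(Q) ⊇ FOLLOW(Q') = {e, z}. Thus FOLLOW(Q) = {$, e, z}.
FOLLOW(S): in S→Q e S S (occurrence 1), S is followed by S with FIRST {e, z}; in S→Q e S S (occurrence 2), the suffix after S is empty (adds nothing new); in Q'→e S R Q, S is followed by R Q with FIRST {epsilon, e, z}; in Q'→e S R Q, the suffix after S is nullable, so FOLLOW(S) ⊇ FOLLOW(Q') = {e, z}. Thus FOLLOW(S) = {e, z}.
FOLLOW(R): in R→Q e Q R, the suffix after R is empty (adds nothing new); in Q'→e S R Q, R is followed by Q with FIRST {epsilon, e, z}; in Q'→e S R Q, the suffix after R is nullable, so FOLLOW(R) ⊇ FOLLOW(Q') = {e, z}. Thus FOLLOW(R) = {e, z}.
FOLLOW(Q'): in Q→Q' z, Q' is followed by z with FIRST {z}; in R→Q', the suffix after Q' is empty, so FOLLOW(Q') ⊇ FOLLOW(R) = {e, z}. Thus FOLLOW(Q') = {e, z}.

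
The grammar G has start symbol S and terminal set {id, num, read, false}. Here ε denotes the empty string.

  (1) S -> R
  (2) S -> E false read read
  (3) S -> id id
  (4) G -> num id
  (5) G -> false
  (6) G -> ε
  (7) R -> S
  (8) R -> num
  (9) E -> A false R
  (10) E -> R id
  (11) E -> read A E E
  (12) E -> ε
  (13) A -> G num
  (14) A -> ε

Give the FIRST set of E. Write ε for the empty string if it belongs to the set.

{ε, false, id, num, read}

FIRST(G): from G->num id we get {num}; from G->false we get {false}; from G->ε we get {ε}. So FIRST(G) = {ε, false, num}.
FIRST(A): from A->G num we get {false, num}; from A->ε we get {ε}. So FIRST(A) = {ε, false, num}.
FIRST(S): from S->R we get {false, id, num, read}; from S->E false read read we get {false, id, num, read}; from S->id id we get {id}. So FIRST(S) = {false, id, num, read}.
FIRST(R): from R->S we get {false, id, num, read}; from R->num we get {num}. So FIRST(R) = {false, id, num, read}.
FIRST(E): from E->A false R we get {false, num}; from E->R id we get {false, id, num, read}; from E->read A E E we get {read}; from E->ε we get {ε}. So FIRST(E) = {ε, false, id, num, read}.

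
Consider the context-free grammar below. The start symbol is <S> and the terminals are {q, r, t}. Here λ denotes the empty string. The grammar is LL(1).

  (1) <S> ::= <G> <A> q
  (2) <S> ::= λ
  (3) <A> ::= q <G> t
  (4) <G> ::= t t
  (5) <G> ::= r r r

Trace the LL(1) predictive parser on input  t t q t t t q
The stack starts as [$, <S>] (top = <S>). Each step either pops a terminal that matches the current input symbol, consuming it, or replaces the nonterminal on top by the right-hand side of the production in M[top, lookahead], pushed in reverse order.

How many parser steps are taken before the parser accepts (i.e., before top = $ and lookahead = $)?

step 1: stack=$ <S>  input=t t q t t t q $  — expand <S> ::= <G> <A> q
step 2: stack=$ q <A> <G>  input=t t q t t t q $  — expand <G> ::= t t
step 3: stack=$ q <A> t t  input=t t q t t t q $  — match t
step 4: stack=$ q <A> t  input=t q t t t q $  — match t
step 5: stack=$ q <A>  input=q t t t q $  — expand <A> ::= q <G> t
step 6: stack=$ q t <G> q  input=q t t t q $  — match q
step 7: stack=$ q t <G>  input=t t t q $  — expand <G> ::= t t
step 8: stack=$ q t t t  input=t t t q $  — match t
step 9: stack=$ q t t  input=t t q $  — match t
step 10: stack=$ q t  input=t q $  — match t
step 11: stack=$ q  input=q $  — match q
Accept reached after 11 steps.

11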